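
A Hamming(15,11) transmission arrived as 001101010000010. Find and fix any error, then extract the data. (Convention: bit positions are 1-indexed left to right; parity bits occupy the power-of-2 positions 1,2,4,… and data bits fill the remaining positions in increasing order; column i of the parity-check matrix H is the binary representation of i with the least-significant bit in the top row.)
Syndrome s = H · r^T (mod 2), r = 001101010000010:
  s[0] = (101010101010101)·(001101010000010) mod 2 = 0+0+1+0+0+0+0+0+0+0+0+0+0+0+0 mod 2 = 1
  s[1] = (011001100110011)·(001101010000010) mod 2 = 0+0+1+0+0+1+0+0+0+0+0+0+0+1+0 mod 2 = 1
  s[2] = (000111100001111)·(001101010000010) mod 2 = 0+0+0+1+0+1+0+0+0+0+0+0+0+1+0 mod 2 = 1
  s[3] = (000000011111111)·(001101010000010) mod 2 = 0+0+0+0+0+0+0+1+0+0+0+0+0+1+0 mod 2 = 0
Syndrome = 1110
Column 7 of H equals this syndrome → error at bit 7 (1-indexed).
Flip bit 7: 001101010000010 → 001101110000010
Extract data bits at positions {3,5,6,7,9,10,11,12,13,14,15}: 10110000010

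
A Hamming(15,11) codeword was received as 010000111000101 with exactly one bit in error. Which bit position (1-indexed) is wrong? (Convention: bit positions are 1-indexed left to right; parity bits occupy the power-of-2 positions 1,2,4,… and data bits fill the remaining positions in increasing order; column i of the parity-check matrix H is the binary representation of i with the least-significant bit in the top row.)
Syndrome s = H · r^T (mod 2), r = 010000111000101:
  s[0] = (101010101010101)·(010000111000101) mod 2 = 0+0+0+0+0+0+1+0+1+0+0+0+1+0+1 mod 2 = 0
  s[1] = (011001100110011)·(010000111000101) mod 2 = 0+1+0+0+0+0+1+0+0+0+0+0+0+0+1 mod 2 = 1
  s[2] = (000111100001111)·(010000111000101) mod 2 = 0+0+0+0+0+0+1+0+0+0+0+0+1+0+1 mod 2 = 1
  s[3] = (000000011111111)·(010000111000101) mod 2 = 0+0+0+0+0+0+0+1+1+0+0+0+1+0+1 mod 2 = 0
Syndrome = 0110
Column i of H is the binary representation of i, so the syndrome is the binary index of the flipped bit.
Read s = 0110 with s[0] as LSB: 0·2^0 + 1·2^1 + 1·2^2 + 0·2^3 = 6.
Error is at bit position 6.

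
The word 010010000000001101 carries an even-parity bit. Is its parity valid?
Sum of all bits: 0+1+0+0+1+0+0+0+0+0+0+0+0+0+1+1+0+1 = 5; 5 mod 2 = 1. Result is 1 → parity error detected.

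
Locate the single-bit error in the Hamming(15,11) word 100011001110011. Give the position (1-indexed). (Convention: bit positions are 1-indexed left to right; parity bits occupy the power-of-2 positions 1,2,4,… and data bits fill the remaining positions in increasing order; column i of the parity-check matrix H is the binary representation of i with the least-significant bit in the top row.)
Syndrome s = H · r^T (mod 2), r = 100011001110011:
  s[0] = (101010101010101)·(100011001110011) mod 2 = 1+0+0+0+1+0+0+0+1+0+1+0+0+0+1 mod 2 = 1
  s[1] = (011001100110011)·(100011001110011) mod 2 = 0+0+0+0+0+1+0+0+0+1+1+0+0+1+1 mod 2 = 1
  s[2] = (000111100001111)·(100011001110011) mod 2 = 0+0+0+0+1+1+0+0+0+0+0+0+0+1+1 mod 2 = 0
  s[3] = (000000011111111)·(100011001110011) mod 2 = 0+0+0+0+0+0+0+0+1+1+1+0+0+1+1 mod 2 = 1
Syndrome = 1101
Column i of H is the binary representation of i, so the syndrome is the binary index of the flipped bit.
Read s = 1101 with s[0] as LSB: 1·2^0 + 1·2^1 + 0·2^2 + 1·2^3 = 11.
Error is at bit position 11.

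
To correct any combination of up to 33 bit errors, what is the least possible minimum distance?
Correcting t errors requires d_min ≥ 2t + 1 = 2·33 + 1 = 67.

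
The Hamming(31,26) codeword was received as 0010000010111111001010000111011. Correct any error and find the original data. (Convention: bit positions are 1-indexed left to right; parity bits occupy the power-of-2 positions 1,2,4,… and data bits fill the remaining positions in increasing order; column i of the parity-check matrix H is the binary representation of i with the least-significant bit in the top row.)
Syndrome s = H · r^T (mod 2), r = 0010000010111111001010000111011:
  s[0] = (1010101010101010101010101010101)·(0010000010111111001010000111011) mod 2 = 0+0+1+0+0+0+0+0+1+0+1+0+1+0+1+0+0+0+1+0+1+0+0+0+0+0+1+0+0+0+1 mod 2 = 1
  s[1] = (0110011001100110011001100110011)·(0010000010111111001010000111011) mod 2 = 0+0+1+0+0+0+0+0+0+0+1+0+0+1+1+0+0+0+1+0+0+0+0+0+0+1+1+0+0+1+1 mod 2 = 1
  s[2] = (0001111000011110000111100001111)·(0010000010111111001010000111011) mod 2 = 0+0+0+0+0+0+0+0+0+0+0+1+1+1+1+0+0+0+0+0+1+0+0+0+0+0+0+1+0+1+1 mod 2 = 0
  s[3] = (0000000111111110000000011111111)·(0010000010111111001010000111011) mod 2 = 0+0+0+0+0+0+0+0+1+0+1+1+1+1+1+0+0+0+0+0+0+0+0+0+0+1+1+1+0+1+1 mod 2 = 1
  s[4] = (0000000000000001111111111111111)·(0010000010111111001010000111011) mod 2 = 0+0+0+0+0+0+0+0+0+0+0+0+0+0+0+1+0+0+1+0+1+0+0+0+0+1+1+1+0+1+1 mod 2 = 0
Syndrome = 11010
Column 11 of H equals this syndrome → error at bit 11 (1-indexed).
Flip bit 11: 0010000010111111001010000111011 → 0010000010011111001010000111011
Extract data bits at positions {3,5,6,7,9,10,11,12,13,14,15,17,18,19,20,21,22,23,24,25,26,27,28,29,30,31}: 10001001111001010000111011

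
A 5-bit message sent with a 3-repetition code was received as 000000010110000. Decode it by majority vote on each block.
Split into 3-bit blocks and majority-vote each:
  block 1 = 000: 0 ones, 3 zeros → 0
  block 2 = 000: 0 ones, 3 zeros → 0
  block 3 = 010: 1 ones, 2 zeros → 0
  block 4 = 110: 2 ones, 1 zeros → 1
  block 5 = 000: 0 ones, 3 zeros → 0
Decoded = 00010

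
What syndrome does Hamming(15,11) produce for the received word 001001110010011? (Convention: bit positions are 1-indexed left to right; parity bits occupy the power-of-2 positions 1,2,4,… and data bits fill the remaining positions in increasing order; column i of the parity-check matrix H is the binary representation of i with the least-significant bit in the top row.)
Syndrome s = H · r^T (mod 2), r = 001001110010011:
  s[0] = (101010101010101)·(001001110010011) mod 2 = 0+0+1+0+0+0+1+0+0+0+1+0+0+0+1 mod 2 = 0
  s[1] = (011001100110011)·(001001110010011) mod 2 = 0+0+1+0+0+1+1+0+0+0+1+0+0+1+1 mod 2 = 0
  s[2] = (000111100001111)·(001001110010011) mod 2 = 0+0+0+0+0+1+1+0+0+0+0+0+0+1+1 mod 2 = 0
  s[3] = (000000011111111)·(001001110010011) mod 2 = 0+0+0+0+0+0+0+1+0+0+1+0+0+1+1 mod 2 = 0
Syndrome = 0000
s = 0: no error detected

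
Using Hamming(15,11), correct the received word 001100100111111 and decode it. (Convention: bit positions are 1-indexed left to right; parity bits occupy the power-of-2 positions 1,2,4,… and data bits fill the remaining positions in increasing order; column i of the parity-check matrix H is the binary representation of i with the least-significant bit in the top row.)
Syndrome s = H · r^T (mod 2), r = 001100100111111:
  s[0] = (101010101010101)·(001100100111111) mod 2 = 0+0+1+0+0+0+1+0+0+0+1+0+1+0+1 mod 2 = 1
  s[1] = (011001100110011)·(001100100111111) mod 2 = 0+0+1+0+0+0+1+0+0+1+1+0+0+1+1 mod 2 = 0
  s[2] = (000111100001111)·(001100100111111) mod 2 = 0+0+0+1+0+0+1+0+0+0+0+1+1+1+1 mod 2 = 0
  s[3] = (000000011111111)·(001100100111111) mod 2 = 0+0+0+0+0+0+0+0+0+1+1+1+1+1+1 mod 2 = 0
Syndrome = 1000
Column 1 of H equals this syndrome → error at bit 1 (1-indexed).
Flip bit 1: 001100100111111 → 101100100111111
Extract data bits at positions {3,5,6,7,9,10,11,12,13,14,15}: 10010111111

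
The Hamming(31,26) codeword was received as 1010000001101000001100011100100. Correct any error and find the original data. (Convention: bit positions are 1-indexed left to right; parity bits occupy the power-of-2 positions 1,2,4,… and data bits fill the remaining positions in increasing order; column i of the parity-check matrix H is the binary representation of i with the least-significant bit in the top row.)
Syndrome s = H · r^T (mod 2), r = 1010000001101000001100011100100:
  s[0] = (1010101010101010101010101010101)·(1010000001101000001100011100100) mod 2 = 1+0+1+0+0+0+0+0+0+0+1+0+1+0+0+0+0+0+1+0+0+0+0+0+1+0+0+0+1+0+0 mod 2 = 1
  s[1] = (0110011001100110011001100110011)·(1010000001101000001100011100100) mod 2 = 0+0+1+0+0+0+0+0+0+1+1+0+0+0+0+0+0+0+1+0+0+0+0+0+0+1+0+0+0+0+0 mod 2 = 1
  s[2] = (0001111000011110000111100001111)·(1010000001101000001100011100100) mod 2 = 0+0+0+0+0+0+0+0+0+0+0+0+1+0+0+0+0+0+0+1+0+0+0+0+0+0+0+0+1+0+0 mod 2 = 1
  s[3] = (0000000111111110000000011111111)·(1010000001101000001100011100100) mod 2 = 0+0+0+0+0+0+0+0+0+1+1+0+1+0+0+0+0+0+0+0+0+0+0+1+1+1+0+0+1+0+0 mod 2 = 1
  s[4] = (0000000000000001111111111111111)·(1010000001101000001100011100100) mod 2 = 0+0+0+0+0+0+0+0+0+0+0+0+0+0+0+0+0+0+1+1+0+0+0+1+1+1+0+0+1+0+0 mod 2 = 0
Syndrome = 11110
Column 15 of H equals this syndrome → error at bit 15 (1-indexed).
Flip bit 15: 1010000001101000001100011100100 → 1010000001101010001100011100100
Extract data bits at positions {3,5,6,7,9,10,11,12,13,14,15,17,18,19,20,21,22,23,24,25,26,27,28,29,30,31}: 10000110101001100011100100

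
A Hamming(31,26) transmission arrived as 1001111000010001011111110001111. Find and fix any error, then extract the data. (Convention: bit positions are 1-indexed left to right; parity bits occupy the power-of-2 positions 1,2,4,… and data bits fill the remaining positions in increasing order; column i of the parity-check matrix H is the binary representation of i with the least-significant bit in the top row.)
Syndrome s = H · r^T (mod 2), r = 1001111000010001011111110001111:
  s[0] = (1010101010101010101010101010101)·(1001111000010001011111110001111) mod 2 = 1+0+0+0+1+0+1+0+0+0+0+0+0+0+0+0+0+0+1+0+1+0+1+0+0+0+0+0+1+0+1 mod 2 = 0
  s[1] = (0110011001100110011001100110011)·(1001111000010001011111110001111) mod 2 = 0+0+0+0+0+1+1+0+0+0+0+0+0+0+0+0+0+1+1+0+0+1+1+0+0+0+0+0+0+1+1 mod 2 = 0
  s[2] = (0001111000011110000111100001111)·(1001111000010001011111110001111) mod 2 = 0+0+0+1+1+1+1+0+0+0+0+1+0+0+0+0+0+0+0+1+1+1+1+0+0+0+0+1+1+1+1 mod 2 = 1
  s[3] = (0000000111111110000000011111111)·(1001111000010001011111110001111) mod 2 = 0+0+0+0+0+0+0+0+0+0+0+1+0+0+0+0+0+0+0+0+0+0+0+1+0+0+0+1+1+1+1 mod 2 = 0
  s[4] = (0000000000000001111111111111111)·(1001111000010001011111110001111) mod 2 = 0+0+0+0+0+0+0+0+0+0+0+0+0+0+0+1+0+1+1+1+1+1+1+1+0+0+0+1+1+1+1 mod 2 = 0
Syndrome = 00100
Column 4 of H equals this syndrome → error at bit 4 (1-indexed).
Flip bit 4: 1001111000010001011111110001111 → 1000111000010001011111110001111
Extract data bits at positions {3,5,6,7,9,10,11,12,13,14,15,17,18,19,20,21,22,23,24,25,26,27,28,29,30,31}: 01110001000011111110001111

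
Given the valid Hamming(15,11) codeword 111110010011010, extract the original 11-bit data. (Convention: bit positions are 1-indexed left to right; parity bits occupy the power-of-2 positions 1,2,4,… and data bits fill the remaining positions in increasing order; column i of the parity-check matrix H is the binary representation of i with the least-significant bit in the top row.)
Parity bits occupy power-of-2 positions; data bits are at positions {3,5,6,7,9,10,11,12,13,14,15} (1-indexed).
Extract: c[3]=1 c[5]=1 c[6]=0 c[7]=0 c[9]=0 c[10]=0 c[11]=1 c[12]=1 c[13]=0 c[14]=1 c[15]=0
Data = 11000011010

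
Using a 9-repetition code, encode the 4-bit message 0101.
Repeat each bit 9× and concatenate:
0→000000000  1→111111111  0→000000000  1→111111111
Codeword = 000000000111111111000000000111111111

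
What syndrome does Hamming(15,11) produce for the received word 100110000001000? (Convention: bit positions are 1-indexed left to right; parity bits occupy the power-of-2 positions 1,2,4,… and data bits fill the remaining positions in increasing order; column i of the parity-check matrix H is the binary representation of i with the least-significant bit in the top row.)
Syndrome s = H · r^T (mod 2), r = 100110000001000:
  s[0] = (101010101010101)·(100110000001000) mod 2 = 1+0+0+0+1+0+0+0+0+0+0+0+0+0+0 mod 2 = 0
  s[1] = (011001100110011)·(100110000001000) mod 2 = 0+0+0+0+0+0+0+0+0+0+0+0+0+0+0 mod 2 = 0
  s[2] = (000111100001111)·(100110000001000) mod 2 = 0+0+0+1+1+0+0+0+0+0+0+1+0+0+0 mod 2 = 1
  s[3] = (000000011111111)·(100110000001000) mod 2 = 0+0+0+0+0+0+0+0+0+0+0+1+0+0+0 mod 2 = 1
Syndrome = 0011
Non-zero syndrome: error at position 12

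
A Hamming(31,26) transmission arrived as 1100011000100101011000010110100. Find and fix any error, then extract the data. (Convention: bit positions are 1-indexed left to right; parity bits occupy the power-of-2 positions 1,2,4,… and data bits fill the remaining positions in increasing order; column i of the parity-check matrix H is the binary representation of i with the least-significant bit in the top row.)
Syndrome s = H · r^T (mod 2), r = 1100011000100101011000010110100:
  s[0] = (1010101010101010101010101010101)·(1100011000100101011000010110100) mod 2 = 1+0+0+0+0+0+1+0+0+0+1+0+0+0+0+0+0+0+1+0+0+0+0+0+0+0+1+0+1+0+0 mod 2 = 0
  s[1] = (0110011001100110011001100110011)·(1100011000100101011000010110100) mod 2 = 0+1+0+0+0+1+1+0+0+0+1+0+0+1+0+0+0+1+1+0+0+0+0+0+0+1+1+0+0+0+0 mod 2 = 1
  s[2] = (0001111000011110000111100001111)·(1100011000100101011000010110100) mod 2 = 0+0+0+0+0+1+1+0+0+0+0+0+0+1+0+0+0+0+0+0+0+0+0+0+0+0+0+0+1+0+0 mod 2 = 0
  s[3] = (0000000111111110000000011111111)·(1100011000100101011000010110100) mod 2 = 0+0+0+0+0+0+0+0+0+0+1+0+0+1+0+0+0+0+0+0+0+0+0+1+0+1+1+0+1+0+0 mod 2 = 0
  s[4] = (0000000000000001111111111111111)·(1100011000100101011000010110100) mod 2 = 0+0+0+0+0+0+0+0+0+0+0+0+0+0+0+1+0+1+1+0+0+0+0+1+0+1+1+0+1+0+0 mod 2 = 1
Syndrome = 01001
Column 18 of H equals this syndrome → error at bit 18 (1-indexed).
Flip bit 18: 1100011000100101011000010110100 → 1100011000100101001000010110100
Extract data bits at positions {3,5,6,7,9,10,11,12,13,14,15,17,18,19,20,21,22,23,24,25,26,27,28,29,30,31}: 00110010010001000010110100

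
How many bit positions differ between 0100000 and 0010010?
XOR = 0110010, count of 1s = 3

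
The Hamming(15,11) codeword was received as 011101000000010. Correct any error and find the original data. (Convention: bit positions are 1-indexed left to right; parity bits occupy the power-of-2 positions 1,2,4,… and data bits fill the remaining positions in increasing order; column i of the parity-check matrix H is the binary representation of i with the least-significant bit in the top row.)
Syndrome s = H · r^T (mod 2), r = 011101000000010:
  s[0] = (101010101010101)·(011101000000010) mod 2 = 0+0+1+0+0+0+0+0+0+0+0+0+0+0+0 mod 2 = 1
  s[1] = (011001100110011)·(011101000000010) mod 2 = 0+1+1+0+0+1+0+0+0+0+0+0+0+1+0 mod 2 = 0
  s[2] = (000111100001111)·(011101000000010) mod 2 = 0+0+0+1+0+1+0+0+0+0+0+0+0+1+0 mod 2 = 1
  s[3] = (000000011111111)·(011101000000010) mod 2 = 0+0+0+0+0+0+0+0+0+0+0+0+0+1+0 mod 2 = 1
Syndrome = 1011
Column 13 of H equals this syndrome → error at bit 13 (1-indexed).
Flip bit 13: 011101000000010 → 011101000000110
Extract data bits at positions {3,5,6,7,9,10,11,12,13,14,15}: 10100000110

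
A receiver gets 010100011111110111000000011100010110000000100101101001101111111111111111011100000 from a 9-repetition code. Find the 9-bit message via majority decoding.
Split into 9-bit blocks and majority-vote each:
  block 1 = 010100011: 4 ones, 5 zeros → 0
  block 2 = 111110111: 8 ones, 1 zeros → 1
  block 3 = 000000011: 2 ones, 7 zeros → 0
  block 4 = 100010110: 4 ones, 5 zeros → 0
  block 5 = 000000100: 1 ones, 8 zeros → 0
  block 6 = 101101001: 5 ones, 4 zeros → 1
  block 7 = 101111111: 8 ones, 1 zeros → 1
  block 8 = 111111111: 9 ones, 0 zeros → 1
  block 9 = 011100000: 3 ones, 6 zeros → 0
Decoded = 010001110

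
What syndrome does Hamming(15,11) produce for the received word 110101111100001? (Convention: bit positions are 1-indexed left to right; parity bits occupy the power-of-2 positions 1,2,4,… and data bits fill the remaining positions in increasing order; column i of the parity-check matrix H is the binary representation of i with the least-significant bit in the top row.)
Syndrome s = H · r^T (mod 2), r = 110101111100001:
  s[0] = (101010101010101)·(110101111100001) mod 2 = 1+0+0+0+0+0+1+0+1+0+0+0+0+0+1 mod 2 = 0
  s[1] = (011001100110011)·(110101111100001) mod 2 = 0+1+0+0+0+1+1+0+0+1+0+0+0+0+1 mod 2 = 1
  s[2] = (000111100001111)·(110101111100001) mod 2 = 0+0+0+1+0+1+1+0+0+0+0+0+0+0+1 mod 2 = 0
  s[3] = (000000011111111)·(110101111100001) mod 2 = 0+0+0+0+0+0+0+1+1+1+0+0+0+0+1 mod 2 = 0
Syndrome = 0100
Non-zero syndrome: error at position 2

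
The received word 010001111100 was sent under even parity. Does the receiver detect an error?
Sum of received bits: 0+1+0+0+0+1+1+1+1+1+0+0 = 6; 6 mod 2 = 0. Result is 0 → no error detected.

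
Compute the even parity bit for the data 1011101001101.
Sum of data bits: 1+0+1+1+1+0+1+0+0+1+1+0+1 = 8.
8 mod 2 = 0, so parity bit = 0.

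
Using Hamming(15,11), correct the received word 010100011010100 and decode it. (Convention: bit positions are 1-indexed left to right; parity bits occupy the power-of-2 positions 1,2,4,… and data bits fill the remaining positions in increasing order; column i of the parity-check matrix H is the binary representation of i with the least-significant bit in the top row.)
Syndrome s = H · r^T (mod 2), r = 010100011010100:
  s[0] = (101010101010101)·(010100011010100) mod 2 = 0+0+0+0+0+0+0+0+1+0+1+0+1+0+0 mod 2 = 1
  s[1] = (011001100110011)·(010100011010100) mod 2 = 0+1+0+0+0+0+0+0+0+0+1+0+0+0+0 mod 2 = 0
  s[2] = (000111100001111)·(010100011010100) mod 2 = 0+0+0+1+0+0+0+0+0+0+0+0+1+0+0 mod 2 = 0
  s[3] = (000000011111111)·(010100011010100) mod 2 = 0+0+0+0+0+0+0+1+1+0+1+0+1+0+0 mod 2 = 0
Syndrome = 1000
Column 1 of H equals this syndrome → error at bit 1 (1-indexed).
Flip bit 1: 010100011010100 → 110100011010100
Extract data bits at positions {3,5,6,7,9,10,11,12,13,14,15}: 00001010100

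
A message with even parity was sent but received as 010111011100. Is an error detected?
Sum of received bits: 0+1+0+1+1+1+0+1+1+1+0+0 = 7; 7 mod 2 = 1. Result is 1 ≠ 0 → error detected.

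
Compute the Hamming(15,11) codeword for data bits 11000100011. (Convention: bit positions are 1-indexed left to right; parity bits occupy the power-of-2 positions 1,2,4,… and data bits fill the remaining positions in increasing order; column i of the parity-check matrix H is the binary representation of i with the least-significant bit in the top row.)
Codeword c = d · G (mod 2), d = 11000100011:
  c[0] = d·G[:,0] = (11000100011)·(11011010101) mod 2 = 1+1+0+0+0+0+0+0+0+0+1 mod 2 = 1
  c[1] = d·G[:,1] = (11000100011)·(10110110011) mod 2 = 1+0+0+0+0+1+0+0+0+1+1 mod 2 = 0
  c[2] = d·G[:,2] = (11000100011)·(10000000000) mod 2 = 1+0+0+0+0+0+0+0+0+0+0 mod 2 = 1
  c[3] = d·G[:,3] = (11000100011)·(01110001111) mod 2 = 0+1+0+0+0+0+0+0+0+1+1 mod 2 = 1
  c[4] = d·G[:,4] = (11000100011)·(01000000000) mod 2 = 0+1+0+0+0+0+0+0+0+0+0 mod 2 = 1
  c[5] = d·G[:,5] = (11000100011)·(00100000000) mod 2 = 0+0+0+0+0+0+0+0+0+0+0 mod 2 = 0
  c[6] = d·G[:,6] = (11000100011)·(00010000000) mod 2 = 0+0+0+0+0+0+0+0+0+0+0 mod 2 = 0
  c[7] = d·G[:,7] = (11000100011)·(00001111111) mod 2 = 0+0+0+0+0+1+0+0+0+1+1 mod 2 = 1
  c[8] = d·G[:,8] = (11000100011)·(00001000000) mod 2 = 0+0+0+0+0+0+0+0+0+0+0 mod 2 = 0
  c[9] = d·G[:,9] = (11000100011)·(00000100000) mod 2 = 0+0+0+0+0+1+0+0+0+0+0 mod 2 = 1
  c[10] = d·G[:,10] = (11000100011)·(00000010000) mod 2 = 0+0+0+0+0+0+0+0+0+0+0 mod 2 = 0
  c[11] = d·G[:,11] = (11000100011)·(00000001000) mod 2 = 0+0+0+0+0+0+0+0+0+0+0 mod 2 = 0
  c[12] = d·G[:,12] = (11000100011)·(00000000100) mod 2 = 0+0+0+0+0+0+0+0+0+0+0 mod 2 = 0
  c[13] = d·G[:,13] = (11000100011)·(00000000010) mod 2 = 0+0+0+0+0+0+0+0+0+1+0 mod 2 = 1
  c[14] = d·G[:,14] = (11000100011)·(00000000001) mod 2 = 0+0+0+0+0+0+0+0+0+0+1 mod 2 = 1
Codeword = 101110010100011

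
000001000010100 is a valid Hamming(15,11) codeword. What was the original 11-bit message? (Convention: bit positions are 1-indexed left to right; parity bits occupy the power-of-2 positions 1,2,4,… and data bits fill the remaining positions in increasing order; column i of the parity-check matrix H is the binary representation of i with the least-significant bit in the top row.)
Parity bits occupy power-of-2 positions; data bits are at positions {3,5,6,7,9,10,11,12,13,14,15} (1-indexed).
Extract: c[3]=0 c[5]=0 c[6]=1 c[7]=0 c[9]=0 c[10]=0 c[11]=1 c[12]=0 c[13]=1 c[14]=0 c[15]=0
Data = 00100010100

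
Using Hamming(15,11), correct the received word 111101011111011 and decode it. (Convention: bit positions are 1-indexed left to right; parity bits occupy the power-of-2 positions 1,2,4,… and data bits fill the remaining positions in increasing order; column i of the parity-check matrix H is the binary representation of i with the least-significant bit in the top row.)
Syndrome s = H · r^T (mod 2), r = 111101011111011:
  s[0] = (101010101010101)·(111101011111011) mod 2 = 1+0+1+0+0+0+0+0+1+0+1+0+0+0+1 mod 2 = 1
  s[1] = (011001100110011)·(111101011111011) mod 2 = 0+1+1+0+0+1+0+0+0+1+1+0+0+1+1 mod 2 = 1
  s[2] = (000111100001111)·(111101011111011) mod 2 = 0+0+0+1+0+1+0+0+0+0+0+1+0+1+1 mod 2 = 1
  s[3] = (000000011111111)·(111101011111011) mod 2 = 0+0+0+0+0+0+0+1+1+1+1+1+0+1+1 mod 2 = 1
Syndrome = 1111
Column 15 of H equals this syndrome → error at bit 15 (1-indexed).
Flip bit 15: 111101011111011 → 111101011111010
Extract data bits at positions {3,5,6,7,9,10,11,12,13,14,15}: 10101111010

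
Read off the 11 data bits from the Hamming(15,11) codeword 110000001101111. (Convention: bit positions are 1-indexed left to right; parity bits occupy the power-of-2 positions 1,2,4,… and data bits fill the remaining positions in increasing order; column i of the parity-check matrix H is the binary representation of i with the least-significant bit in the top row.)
Parity bits occupy power-of-2 positions; data bits are at positions {3,5,6,7,9,10,11,12,13,14,15} (1-indexed).
Extract: c[3]=0 c[5]=0 c[6]=0 c[7]=0 c[9]=1 c[10]=1 c[11]=0 c[12]=1 c[13]=1 c[14]=1 c[15]=1
Data = 00001101111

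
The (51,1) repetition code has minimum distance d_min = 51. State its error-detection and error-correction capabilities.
Detection only: up to d_min − 1 = 50 errors.
Correction: up to ⌊(d_min − 1)/2⌋ = ⌊50/2⌋ = 25 errors.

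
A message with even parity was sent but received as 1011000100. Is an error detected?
Sum of received bits: 1+0+1+1+0+0+0+1+0+0 = 4; 4 mod 2 = 0. Result is 0 → no error detected.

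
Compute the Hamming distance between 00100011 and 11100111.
XOR = 11000100, count of 1s = 3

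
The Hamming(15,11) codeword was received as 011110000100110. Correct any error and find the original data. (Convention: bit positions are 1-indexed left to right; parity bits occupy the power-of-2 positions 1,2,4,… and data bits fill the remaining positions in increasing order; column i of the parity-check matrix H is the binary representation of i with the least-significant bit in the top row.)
Syndrome s = H · r^T (mod 2), r = 011110000100110:
  s[0] = (101010101010101)·(011110000100110) mod 2 = 0+0+1+0+1+0+0+0+0+0+0+0+1+0+0 mod 2 = 1
  s[1] = (011001100110011)·(011110000100110) mod 2 = 0+1+1+0+0+0+0+0+0+1+0+0+0+1+0 mod 2 = 0
  s[2] = (000111100001111)·(011110000100110) mod 2 = 0+0+0+1+1+0+0+0+0+0+0+0+1+1+0 mod 2 = 0
  s[3] = (000000011111111)·(011110000100110) mod 2 = 0+0+0+0+0+0+0+0+0+1+0+0+1+1+0 mod 2 = 1
Syndrome = 1001
Column 9 of H equals this syndrome → error at bit 9 (1-indexed).
Flip bit 9: 011110000100110 → 011110001100110
Extract data bits at positions {3,5,6,7,9,10,11,12,13,14,15}: 11001100110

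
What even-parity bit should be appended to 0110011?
Sum of data bits: 0+1+1+0+0+1+1 = 4.
4 mod 2 = 0, so parity bit = 0.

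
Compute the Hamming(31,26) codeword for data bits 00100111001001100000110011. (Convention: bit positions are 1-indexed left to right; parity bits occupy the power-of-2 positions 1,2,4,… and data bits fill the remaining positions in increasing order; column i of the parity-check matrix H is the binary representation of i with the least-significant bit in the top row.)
Codeword c = d · G (mod 2), d = 00100111001001100000110011:
  c[0] = d·G[:,0] = (00100111001001100000110011)·(11011010101101010101010101) mod 2 = 0+0+0+0+0+0+1+0+0+0+1+0+0+1+0+0+0+0+0+0+0+1+0+0+0+1 mod 2 = 1
  c[1] = d·G[:,1] = (00100111001001100000110011)·(10110110011011001100110011) mod 2 = 0+0+1+0+0+1+1+0+0+0+1+0+0+1+0+0+0+0+0+0+1+1+0+0+1+1 mod 2 = 1
  c[2] = d·G[:,2] = (00100111001001100000110011)·(10000000000000000000000000) mod 2 = 0+0+0+0+0+0+0+0+0+0+0+0+0+0+0+0+0+0+0+0+0+0+0+0+0+0 mod 2 = 0
  c[3] = d·G[:,3] = (00100111001001100000110011)·(01110001111000111100001111) mod 2 = 0+0+1+0+0+0+0+1+0+0+1+0+0+0+1+0+0+0+0+0+0+0+0+0+1+1 mod 2 = 0
  c[4] = d·G[:,4] = (00100111001001100000110011)·(01000000000000000000000000) mod 2 = 0+0+0+0+0+0+0+0+0+0+0+0+0+0+0+0+0+0+0+0+0+0+0+0+0+0 mod 2 = 0
  c[5] = d·G[:,5] = (00100111001001100000110011)·(00100000000000000000000000) mod 2 = 0+0+1+0+0+0+0+0+0+0+0+0+0+0+0+0+0+0+0+0+0+0+0+0+0+0 mod 2 = 1
  c[6] = d·G[:,6] = (00100111001001100000110011)·(00010000000000000000000000) mod 2 = 0+0+0+0+0+0+0+0+0+0+0+0+0+0+0+0+0+0+0+0+0+0+0+0+0+0 mod 2 = 0
  c[7] = d·G[:,7] = (00100111001001100000110011)·(00001111111000000011111111) mod 2 = 0+0+0+0+0+1+1+1+0+0+1+0+0+0+0+0+0+0+0+0+1+1+0+0+1+1 mod 2 = 0
  c[8] = d·G[:,8] = (00100111001001100000110011)·(00001000000000000000000000) mod 2 = 0+0+0+0+0+0+0+0+0+0+0+0+0+0+0+0+0+0+0+0+0+0+0+0+0+0 mod 2 = 0
  c[9] = d·G[:,9] = (00100111001001100000110011)·(00000100000000000000000000) mod 2 = 0+0+0+0+0+1+0+0+0+0+0+0+0+0+0+0+0+0+0+0+0+0+0+0+0+0 mod 2 = 1
  c[10] = d·G[:,10] = (00100111001001100000110011)·(00000010000000000000000000) mod 2 = 0+0+0+0+0+0+1+0+0+0+0+0+0+0+0+0+0+0+0+0+0+0+0+0+0+0 mod 2 = 1
  c[11] = d·G[:,11] = (00100111001001100000110011)·(00000001000000000000000000) mod 2 = 0+0+0+0+0+0+0+1+0+0+0+0+0+0+0+0+0+0+0+0+0+0+0+0+0+0 mod 2 = 1
  c[12] = d·G[:,12] = (00100111001001100000110011)·(00000000100000000000000000) mod 2 = 0+0+0+0+0+0+0+0+0+0+0+0+0+0+0+0+0+0+0+0+0+0+0+0+0+0 mod 2 = 0
  c[13] = d·G[:,13] = (00100111001001100000110011)·(00000000010000000000000000) mod 2 = 0+0+0+0+0+0+0+0+0+0+0+0+0+0+0+0+0+0+0+0+0+0+0+0+0+0 mod 2 = 0
  c[14] = d·G[:,14] = (00100111001001100000110011)·(00000000001000000000000000) mod 2 = 0+0+0+0+0+0+0+0+0+0+1+0+0+0+0+0+0+0+0+0+0+0+0+0+0+0 mod 2 = 1
  c[15] = d·G[:,15] = (00100111001001100000110011)·(00000000000111111111111111) mod 2 = 0+0+0+0+0+0+0+0+0+0+0+0+0+1+1+0+0+0+0+0+1+1+0+0+1+1 mod 2 = 0
  c[16] = d·G[:,16] = (00100111001001100000110011)·(00000000000100000000000000) mod 2 = 0+0+0+0+0+0+0+0+0+0+0+0+0+0+0+0+0+0+0+0+0+0+0+0+0+0 mod 2 = 0
  c[17] = d·G[:,17] = (00100111001001100000110011)·(00000000000010000000000000) mod 2 = 0+0+0+0+0+0+0+0+0+0+0+0+0+0+0+0+0+0+0+0+0+0+0+0+0+0 mod 2 = 0
  c[18] = d·G[:,18] = (00100111001001100000110011)·(00000000000001000000000000) mod 2 = 0+0+0+0+0+0+0+0+0+0+0+0+0+1+0+0+0+0+0+0+0+0+0+0+0+0 mod 2 = 1
  c[19] = d·G[:,19] = (00100111001001100000110011)·(00000000000000100000000000) mod 2 = 0+0+0+0+0+0+0+0+0+0+0+0+0+0+1+0+0+0+0+0+0+0+0+0+0+0 mod 2 = 1
  c[20] = d·G[:,20] = (00100111001001100000110011)·(00000000000000010000000000) mod 2 = 0+0+0+0+0+0+0+0+0+0+0+0+0+0+0+0+0+0+0+0+0+0+0+0+0+0 mod 2 = 0
  c[21] = d·G[:,21] = (00100111001001100000110011)·(00000000000000001000000000) mod 2 = 0+0+0+0+0+0+0+0+0+0+0+0+0+0+0+0+0+0+0+0+0+0+0+0+0+0 mod 2 = 0
  c[22] = d·G[:,22] = (00100111001001100000110011)·(00000000000000000100000000) mod 2 = 0+0+0+0+0+0+0+0+0+0+0+0+0+0+0+0+0+0+0+0+0+0+0+0+0+0 mod 2 = 0
  c[23] = d·G[:,23] = (00100111001001100000110011)·(00000000000000000010000000) mod 2 = 0+0+0+0+0+0+0+0+0+0+0+0+0+0+0+0+0+0+0+0+0+0+0+0+0+0 mod 2 = 0
  c[24] = d·G[:,24] = (00100111001001100000110011)·(00000000000000000001000000) mod 2 = 0+0+0+0+0+0+0+0+0+0+0+0+0+0+0+0+0+0+0+0+0+0+0+0+0+0 mod 2 = 0
  c[25] = d·G[:,25] = (00100111001001100000110011)·(00000000000000000000100000) mod 2 = 0+0+0+0+0+0+0+0+0+0+0+0+0+0+0+0+0+0+0+0+1+0+0+0+0+0 mod 2 = 1
  c[26] = d·G[:,26] = (00100111001001100000110011)·(00000000000000000000010000) mod 2 = 0+0+0+0+0+0+0+0+0+0+0+0+0+0+0+0+0+0+0+0+0+1+0+0+0+0 mod 2 = 1
  c[27] = d·G[:,27] = (00100111001001100000110011)·(00000000000000000000001000) mod 2 = 0+0+0+0+0+0+0+0+0+0+0+0+0+0+0+0+0+0+0+0+0+0+0+0+0+0 mod 2 = 0
  c[28] = d·G[:,28] = (00100111001001100000110011)·(00000000000000000000000100) mod 2 = 0+0+0+0+0+0+0+0+0+0+0+0+0+0+0+0+0+0+0+0+0+0+0+0+0+0 mod 2 = 0
  c[29] = d·G[:,29] = (00100111001001100000110011)·(00000000000000000000000010) mod 2 = 0+0+0+0+0+0+0+0+0+0+0+0+0+0+0+0+0+0+0+0+0+0+0+0+1+0 mod 2 = 1
  c[30] = d·G[:,30] = (00100111001001100000110011)·(00000000000000000000000001) mod 2 = 0+0+0+0+0+0+0+0+0+0+0+0+0+0+0+0+0+0+0+0+0+0+0+0+0+1 mod 2 = 1
Codeword = 1100010001110010001100000110011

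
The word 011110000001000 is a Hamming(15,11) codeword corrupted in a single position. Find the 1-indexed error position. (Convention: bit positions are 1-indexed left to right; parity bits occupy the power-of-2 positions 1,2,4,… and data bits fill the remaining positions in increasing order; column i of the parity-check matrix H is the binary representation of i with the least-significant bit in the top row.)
Syndrome s = H · r^T (mod 2), r = 011110000001000:
  s[0] = (101010101010101)·(011110000001000) mod 2 = 0+0+1+0+1+0+0+0+0+0+0+0+0+0+0 mod 2 = 0
  s[1] = (011001100110011)·(011110000001000) mod 2 = 0+1+1+0+0+0+0+0+0+0+0+0+0+0+0 mod 2 = 0
  s[2] = (000111100001111)·(011110000001000) mod 2 = 0+0+0+1+1+0+0+0+0+0+0+1+0+0+0 mod 2 = 1
  s[3] = (000000011111111)·(011110000001000) mod 2 = 0+0+0+0+0+0+0+0+0+0+0+1+0+0+0 mod 2 = 1
Syndrome = 0011
Column i of H is the binary representation of i, so the syndrome is the binary index of the flipped bit.
Read s = 0011 with s[0] as LSB: 0·2^0 + 0·2^1 + 1·2^2 + 1·2^3 = 12.
Error is at bit position 12.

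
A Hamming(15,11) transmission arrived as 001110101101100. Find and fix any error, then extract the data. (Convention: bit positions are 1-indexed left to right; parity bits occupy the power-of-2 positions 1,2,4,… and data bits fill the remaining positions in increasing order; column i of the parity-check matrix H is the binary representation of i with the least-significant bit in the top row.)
Syndrome s = H · r^T (mod 2), r = 001110101101100:
  s[0] = (101010101010101)·(001110101101100) mod 2 = 0+0+1+0+1+0+1+0+1+0+0+0+1+0+0 mod 2 = 1
  s[1] = (011001100110011)·(001110101101100) mod 2 = 0+0+1+0+0+0+1+0+0+1+0+0+0+0+0 mod 2 = 1
  s[2] = (000111100001111)·(001110101101100) mod 2 = 0+0+0+1+1+0+1+0+0+0+0+1+1+0+0 mod 2 = 1
  s[3] = (000000011111111)·(001110101101100) mod 2 = 0+0+0+0+0+0+0+0+1+1+0+1+1+0+0 mod 2 = 0
Syndrome = 1110
Column 7 of H equals this syndrome → error at bit 7 (1-indexed).
Flip bit 7: 001110101101100 → 001110001101100
Extract data bits at positions {3,5,6,7,9,10,11,12,13,14,15}: 11001101100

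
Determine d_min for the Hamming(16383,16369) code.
d_min = 3 (every single-error-correcting Hamming code has d_min = 3).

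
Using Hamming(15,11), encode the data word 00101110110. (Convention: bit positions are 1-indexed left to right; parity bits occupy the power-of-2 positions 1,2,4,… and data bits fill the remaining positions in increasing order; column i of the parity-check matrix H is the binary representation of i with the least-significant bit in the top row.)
Codeword c = d · G (mod 2), d = 00101110110:
  c[0] = d·G[:,0] = (00101110110)·(11011010101) mod 2 = 0+0+0+0+1+0+1+0+1+0+0 mod 2 = 1
  c[1] = d·G[:,1] = (00101110110)·(10110110011) mod 2 = 0+0+1+0+0+1+1+0+0+1+0 mod 2 = 0
  c[2] = d·G[:,2] = (00101110110)·(10000000000) mod 2 = 0+0+0+0+0+0+0+0+0+0+0 mod 2 = 0
  c[3] = d·G[:,3] = (00101110110)·(01110001111) mod 2 = 0+0+1+0+0+0+0+0+1+1+0 mod 2 = 1
  c[4] = d·G[:,4] = (00101110110)·(01000000000) mod 2 = 0+0+0+0+0+0+0+0+0+0+0 mod 2 = 0
  c[5] = d·G[:,5] = (00101110110)·(00100000000) mod 2 = 0+0+1+0+0+0+0+0+0+0+0 mod 2 = 1
  c[6] = d·G[:,6] = (00101110110)·(00010000000) mod 2 = 0+0+0+0+0+0+0+0+0+0+0 mod 2 = 0
  c[7] = d·G[:,7] = (00101110110)·(00001111111) mod 2 = 0+0+0+0+1+1+1+0+1+1+0 mod 2 = 1
  c[8] = d·G[:,8] = (00101110110)·(00001000000) mod 2 = 0+0+0+0+1+0+0+0+0+0+0 mod 2 = 1
  c[9] = d·G[:,9] = (00101110110)·(00000100000) mod 2 = 0+0+0+0+0+1+0+0+0+0+0 mod 2 = 1
  c[10] = d·G[:,10] = (00101110110)·(00000010000) mod 2 = 0+0+0+0+0+0+1+0+0+0+0 mod 2 = 1
  c[11] = d·G[:,11] = (00101110110)·(00000001000) mod 2 = 0+0+0+0+0+0+0+0+0+0+0 mod 2 = 0
  c[12] = d·G[:,12] = (00101110110)·(00000000100) mod 2 = 0+0+0+0+0+0+0+0+1+0+0 mod 2 = 1
  c[13] = d·G[:,13] = (00101110110)·(00000000010) mod 2 = 0+0+0+0+0+0+0+0+0+1+0 mod 2 = 1
  c[14] = d·G[:,14] = (00101110110)·(00000000001) mod 2 = 0+0+0+0+0+0+0+0+0+0+0 mod 2 = 0
Codeword = 100101011110110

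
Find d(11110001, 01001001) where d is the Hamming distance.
XOR = 10111000, count of 1s = 4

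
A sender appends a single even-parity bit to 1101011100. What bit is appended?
Sum of data bits: 1+1+0+1+0+1+1+1+0+0 = 6.
6 mod 2 = 0, so parity bit = 0.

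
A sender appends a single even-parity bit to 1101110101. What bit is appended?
Sum of data bits: 1+1+0+1+1+1+0+1+0+1 = 7.
7 mod 2 = 1, so parity bit = 1.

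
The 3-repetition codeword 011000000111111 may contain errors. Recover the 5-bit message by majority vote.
Split into 3-bit blocks and majority-vote each:
  block 1 = 011: 2 ones, 1 zeros → 1
  block 2 = 000: 0 ones, 3 zeros → 0
  block 3 = 000: 0 ones, 3 zeros → 0
  block 4 = 111: 3 ones, 0 zeros → 1
  block 5 = 111: 3 ones, 0 zeros → 1
Decoded = 10011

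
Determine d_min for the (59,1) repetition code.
d_min = 59 (the only two codewords are 0…0 and 1…1, differing in all 59 positions).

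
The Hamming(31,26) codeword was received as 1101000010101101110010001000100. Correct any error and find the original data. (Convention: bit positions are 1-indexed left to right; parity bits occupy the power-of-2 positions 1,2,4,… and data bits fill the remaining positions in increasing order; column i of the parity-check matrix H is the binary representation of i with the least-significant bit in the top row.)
Syndrome s = H · r^T (mod 2), r = 1101000010101101110010001000100:
  s[0] = (1010101010101010101010101010101)·(1101000010101101110010001000100) mod 2 = 1+0+0+0+0+0+0+0+1+0+1+0+1+0+0+0+1+0+0+0+1+0+0+0+1+0+0+0+1+0+0 mod 2 = 0
  s[1] = (0110011001100110011001100110011)·(1101000010101101110010001000100) mod 2 = 0+1+0+0+0+0+0+0+0+0+1+0+0+1+0+0+0+1+0+0+0+0+0+0+0+0+0+0+0+0+0 mod 2 = 0
  s[2] = (0001111000011110000111100001111)·(1101000010101101110010001000100) mod 2 = 0+0+0+1+0+0+0+0+0+0+0+0+1+1+0+0+0+0+0+0+1+0+0+0+0+0+0+0+1+0+0 mod 2 = 1
  s[3] = (0000000111111110000000011111111)·(1101000010101101110010001000100) mod 2 = 0+0+0+0+0+0+0+0+1+0+1+0+1+1+0+0+0+0+0+0+0+0+0+0+1+0+0+0+1+0+0 mod 2 = 0
  s[4] = (0000000000000001111111111111111)·(1101000010101101110010001000100) mod 2 = 0+0+0+0+0+0+0+0+0+0+0+0+0+0+0+1+1+1+0+0+1+0+0+0+1+0+0+0+1+0+0 mod 2 = 0
Syndrome = 00100
Column 4 of H equals this syndrome → error at bit 4 (1-indexed).
Flip bit 4: 1101000010101101110010001000100 → 1100000010101101110010001000100
Extract data bits at positions {3,5,6,7,9,10,11,12,13,14,15,17,18,19,20,21,22,23,24,25,26,27,28,29,30,31}: 00001010110110010001000100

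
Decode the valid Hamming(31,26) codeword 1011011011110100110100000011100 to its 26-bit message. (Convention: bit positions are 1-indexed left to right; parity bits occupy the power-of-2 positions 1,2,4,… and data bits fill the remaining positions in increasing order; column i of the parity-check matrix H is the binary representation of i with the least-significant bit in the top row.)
Parity bits occupy power-of-2 positions; data bits are at positions {3,5,6,7,9,10,11,12,13,14,15,17,18,19,20,21,22,23,24,25,26,27,28,29,30,31} (1-indexed).
Extract: c[3]=1 c[5]=0 c[6]=1 c[7]=1 c[9]=1 c[10]=1 c[11]=1 c[12]=1 c[13]=0 c[14]=1 c[15]=0 c[17]=1 c[18]=1 c[19]=0 c[20]=1 c[21]=0 c[22]=0 c[23]=0 c[24]=0 c[25]=0 c[26]=0 c[27]=1 c[28]=1 c[29]=1 c[30]=0 c[31]=0
Data = 10111111010110100000011100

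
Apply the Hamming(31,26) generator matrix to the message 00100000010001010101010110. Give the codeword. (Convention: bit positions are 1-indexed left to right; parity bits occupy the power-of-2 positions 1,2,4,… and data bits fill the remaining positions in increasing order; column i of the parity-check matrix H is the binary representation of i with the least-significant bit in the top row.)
Codeword c = d · G (mod 2), d = 00100000010001010101010110:
  c[0] = d·G[:,0] = (00100000010001010101010110)·(11011010101101010101010101) mod 2 = 0+0+0+0+0+0+0+0+0+0+0+0+0+1+0+1+0+1+0+1+0+1+0+1+0+0 mod 2 = 0
  c[1] = d·G[:,1] = (00100000010001010101010110)·(10110110011011001100110011) mod 2 = 0+0+1+0+0+0+0+0+0+1+0+0+0+1+0+0+0+1+0+0+0+1+0+0+1+0 mod 2 = 0
  c[2] = d·G[:,2] = (00100000010001010101010110)·(10000000000000000000000000) mod 2 = 0+0+0+0+0+0+0+0+0+0+0+0+0+0+0+0+0+0+0+0+0+0+0+0+0+0 mod 2 = 0
  c[3] = d·G[:,3] = (00100000010001010101010110)·(01110001111000111100001111) mod 2 = 0+0+1+0+0+0+0+0+0+1+0+0+0+0+0+1+0+1+0+0+0+0+0+1+1+0 mod 2 = 0
  c[4] = d·G[:,4] = (00100000010001010101010110)·(01000000000000000000000000) mod 2 = 0+0+0+0+0+0+0+0+0+0+0+0+0+0+0+0+0+0+0+0+0+0+0+0+0+0 mod 2 = 0
  c[5] = d·G[:,5] = (00100000010001010101010110)·(00100000000000000000000000) mod 2 = 0+0+1+0+0+0+0+0+0+0+0+0+0+0+0+0+0+0+0+0+0+0+0+0+0+0 mod 2 = 1
  c[6] = d·G[:,6] = (00100000010001010101010110)·(00010000000000000000000000) mod 2 = 0+0+0+0+0+0+0+0+0+0+0+0+0+0+0+0+0+0+0+0+0+0+0+0+0+0 mod 2 = 0
  c[7] = d·G[:,7] = (00100000010001010101010110)·(00001111111000000011111111) mod 2 = 0+0+0+0+0+0+0+0+0+1+0+0+0+0+0+0+0+0+0+1+0+1+0+1+1+0 mod 2 = 1
  c[8] = d·G[:,8] = (00100000010001010101010110)·(00001000000000000000000000) mod 2 = 0+0+0+0+0+0+0+0+0+0+0+0+0+0+0+0+0+0+0+0+0+0+0+0+0+0 mod 2 = 0
  c[9] = d·G[:,9] = (00100000010001010101010110)·(00000100000000000000000000) mod 2 = 0+0+0+0+0+0+0+0+0+0+0+0+0+0+0+0+0+0+0+0+0+0+0+0+0+0 mod 2 = 0
  c[10] = d·G[:,10] = (00100000010001010101010110)·(00000010000000000000000000) mod 2 = 0+0+0+0+0+0+0+0+0+0+0+0+0+0+0+0+0+0+0+0+0+0+0+0+0+0 mod 2 = 0
  c[11] = d·G[:,11] = (00100000010001010101010110)·(00000001000000000000000000) mod 2 = 0+0+0+0+0+0+0+0+0+0+0+0+0+0+0+0+0+0+0+0+0+0+0+0+0+0 mod 2 = 0
  c[12] = d·G[:,12] = (00100000010001010101010110)·(00000000100000000000000000) mod 2 = 0+0+0+0+0+0+0+0+0+0+0+0+0+0+0+0+0+0+0+0+0+0+0+0+0+0 mod 2 = 0
  c[13] = d·G[:,13] = (00100000010001010101010110)·(00000000010000000000000000) mod 2 = 0+0+0+0+0+0+0+0+0+1+0+0+0+0+0+0+0+0+0+0+0+0+0+0+0+0 mod 2 = 1
  c[14] = d·G[:,14] = (00100000010001010101010110)·(00000000001000000000000000) mod 2 = 0+0+0+0+0+0+0+0+0+0+0+0+0+0+0+0+0+0+0+0+0+0+0+0+0+0 mod 2 = 0
  c[15] = d·G[:,15] = (00100000010001010101010110)·(00000000000111111111111111) mod 2 = 0+0+0+0+0+0+0+0+0+0+0+0+0+1+0+1+0+1+0+1+0+1+0+1+1+0 mod 2 = 1
  c[16] = d·G[:,16] = (00100000010001010101010110)·(00000000000100000000000000) mod 2 = 0+0+0+0+0+0+0+0+0+0+0+0+0+0+0+0+0+0+0+0+0+0+0+0+0+0 mod 2 = 0
  c[17] = d·G[:,17] = (00100000010001010101010110)·(00000000000010000000000000) mod 2 = 0+0+0+0+0+0+0+0+0+0+0+0+0+0+0+0+0+0+0+0+0+0+0+0+0+0 mod 2 = 0
  c[18] = d·G[:,18] = (00100000010001010101010110)·(00000000000001000000000000) mod 2 = 0+0+0+0+0+0+0+0+0+0+0+0+0+1+0+0+0+0+0+0+0+0+0+0+0+0 mod 2 = 1
  c[19] = d·G[:,19] = (00100000010001010101010110)·(00000000000000100000000000) mod 2 = 0+0+0+0+0+0+0+0+0+0+0+0+0+0+0+0+0+0+0+0+0+0+0+0+0+0 mod 2 = 0
  c[20] = d·G[:,20] = (00100000010001010101010110)·(00000000000000010000000000) mod 2 = 0+0+0+0+0+0+0+0+0+0+0+0+0+0+0+1+0+0+0+0+0+0+0+0+0+0 mod 2 = 1
  c[21] = d·G[:,21] = (00100000010001010101010110)·(00000000000000001000000000) mod 2 = 0+0+0+0+0+0+0+0+0+0+0+0+0+0+0+0+0+0+0+0+0+0+0+0+0+0 mod 2 = 0
  c[22] = d·G[:,22] = (00100000010001010101010110)·(00000000000000000100000000) mod 2 = 0+0+0+0+0+0+0+0+0+0+0+0+0+0+0+0+0+1+0+0+0+0+0+0+0+0 mod 2 = 1
  c[23] = d·G[:,23] = (00100000010001010101010110)·(00000000000000000010000000) mod 2 = 0+0+0+0+0+0+0+0+0+0+0+0+0+0+0+0+0+0+0+0+0+0+0+0+0+0 mod 2 = 0
  c[24] = d·G[:,24] = (00100000010001010101010110)·(00000000000000000001000000) mod 2 = 0+0+0+0+0+0+0+0+0+0+0+0+0+0+0+0+0+0+0+1+0+0+0+0+0+0 mod 2 = 1
  c[25] = d·G[:,25] = (00100000010001010101010110)·(00000000000000000000100000) mod 2 = 0+0+0+0+0+0+0+0+0+0+0+0+0+0+0+0+0+0+0+0+0+0+0+0+0+0 mod 2 = 0
  c[26] = d·G[:,26] = (00100000010001010101010110)·(00000000000000000000010000) mod 2 = 0+0+0+0+0+0+0+0+0+0+0+0+0+0+0+0+0+0+0+0+0+1+0+0+0+0 mod 2 = 1
  c[27] = d·G[:,27] = (00100000010001010101010110)·(00000000000000000000001000) mod 2 = 0+0+0+0+0+0+0+0+0+0+0+0+0+0+0+0+0+0+0+0+0+0+0+0+0+0 mod 2 = 0
  c[28] = d·G[:,28] = (00100000010001010101010110)·(00000000000000000000000100) mod 2 = 0+0+0+0+0+0+0+0+0+0+0+0+0+0+0+0+0+0+0+0+0+0+0+1+0+0 mod 2 = 1
  c[29] = d·G[:,29] = (00100000010001010101010110)·(00000000000000000000000010) mod 2 = 0+0+0+0+0+0+0+0+0+0+0+0+0+0+0+0+0+0+0+0+0+0+0+0+1+0 mod 2 = 1
  c[30] = d·G[:,30] = (00100000010001010101010110)·(00000000000000000000000001) mod 2 = 0+0+0+0+0+0+0+0+0+0+0+0+0+0+0+0+0+0+0+0+0+0+0+0+0+0 mod 2 = 0
Codeword = 0000010100000101001010101010110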